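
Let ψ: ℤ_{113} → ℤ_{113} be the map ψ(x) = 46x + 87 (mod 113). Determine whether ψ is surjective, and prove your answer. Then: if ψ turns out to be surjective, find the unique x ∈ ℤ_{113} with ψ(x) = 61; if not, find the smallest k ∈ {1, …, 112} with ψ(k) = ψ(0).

Recall: ψ is surjective if every y in the codomain equals ψ(x) for some x in the domain.
Since gcd(46, 113) = 1, 46 is invertible modulo 113. Euclid's algorithm: 113 = 2·46 + 21, 46 = 2·21 + 4, 21 = 5·4 + 1; back-substituting gives 1 = 86·46 − 35·113, so 46⁻¹ ≡ 86 (mod 113).
For any y ∈ ℤ_{113}, x = 86(y − 87) mod 113 satisfies ψ(x) = 46·86(y − 87) + 87 ≡ y (since 46·86 ≡ 1 mod 113). So every y has a preimage.
Therefore ψ is surjective.
Since ψ is surjective, we compute ψ⁻¹(61): solve 46x + 87 ≡ 61 (mod 113), i.e. 46x ≡ 87 (mod 113).
Multiplying by 46⁻¹ = 86 gives x ≡ 86·87 = 7482 = 66·113 + 24 ≡ 24 (mod 113).
Check: ψ(24) = 46·24 + 87 = 1191 = 10·113 + 61 ≡ 61 (mod 113).

24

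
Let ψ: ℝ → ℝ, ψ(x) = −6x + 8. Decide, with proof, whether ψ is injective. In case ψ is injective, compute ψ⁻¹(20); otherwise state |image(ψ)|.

-2

Suppose ψ(s) = ψ(t). Then −6s + 8 = −6t + 8, thus −6s = −6t, hence s = t.
Therefore ψ is injective.
Since ψ is injective, we compute ψ⁻¹(20) = (20 − 8)/(−6) = −2.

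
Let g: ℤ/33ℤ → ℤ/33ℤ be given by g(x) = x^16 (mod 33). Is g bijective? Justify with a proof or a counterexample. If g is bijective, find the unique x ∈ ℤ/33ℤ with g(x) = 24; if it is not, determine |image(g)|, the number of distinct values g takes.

12

g(4): Repeated squaring mod 33: 4^1 ≡ 4, 4^2 ≡ 4² = 16, 4^4 ≡ 16² = 256 ≡ 25, 4^8 ≡ 25² = 625 ≡ 31, 4^16 ≡ 31² = 961 ≡ 4. So 4^16 ≡ 4 (mod 33).
g(7): Repeated squaring mod 33: 7^1 ≡ 7, 7^2 ≡ 7² = 49 ≡ 16, 7^4 ≡ 16² = 256 ≡ 25, 7^8 ≡ 25² = 625 ≡ 31, 7^16 ≡ 31² = 961 ≡ 4. So 7^16 ≡ 4 (mod 33).
So g(4) = g(7) = 4 while 4 ≠ 7, thus g is not injective, hence not bijective.
Since g is not bijective, we determine |image(g)|. Computing x^16 mod 33 for each x (by repeated squaring, reducing mod 33 at every step), the values g(0), g(1), …, g(32) are: 0, 1, 31, 3, 4, 16, 27, 4, 25, 9, 1, 22, 12, 31, 25, 15, 16, 16, 15, 25, 31, 12, 22, 1, 9, 25, 4, 27, 16, 4, 3, 31, 1.
The distinct values are {0, 1, 3, 4, 9, 12, 15, 16, 22, 25, 27, 31}; there are 12 of them.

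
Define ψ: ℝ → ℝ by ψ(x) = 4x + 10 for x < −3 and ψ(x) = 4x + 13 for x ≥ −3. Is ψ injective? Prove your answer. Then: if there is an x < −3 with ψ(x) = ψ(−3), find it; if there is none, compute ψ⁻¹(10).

Both pieces are strictly increasing (slopes 4 and 4), so each is injective on its own interval.
The left piece maps (−∞, −3) onto (−∞, −2); the right piece maps [−3, ∞) onto [1, ∞).
These images are disjoint, so no value is attained by both pieces. Therefore ψ is injective.
Because the two images are disjoint, no x < −3 has ψ(x) = ψ(−3), so we compute ψ⁻¹(10): 10 lies in [1, ∞), so solve 4x + 13 = 10: x = (10 − 13)/4 = −3/4.

-3/4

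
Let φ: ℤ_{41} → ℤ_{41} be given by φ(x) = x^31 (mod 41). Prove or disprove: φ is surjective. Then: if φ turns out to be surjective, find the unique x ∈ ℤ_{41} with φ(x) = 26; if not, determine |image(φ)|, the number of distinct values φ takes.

29

Since 41 is prime, the nonzero elements of ℤ_{41} form a cyclic group of order 40.
As gcd(31, 40) = 1, raising to the 31st power is a bijection on this group: if s^31 ≡ t^31 then (st^{−1})^31 = 1, and the only element of order dividing gcd(31, 40) = 1 is 1, so s = t.
With φ(0) = 0 this makes φ injective on all of ℤ_{41}, hence bijective (finite equal-size domain and codomain). In particular φ is surjective.
Since φ is surjective, we find the preimage of 26. The inverse of x ↦ x^31 on (ℤ_{41})^× is x ↦ x^31, because 31·31 = 961 = 24·40 + 1 ≡ 1 (mod 40) and x^{40} = 1 for x ≠ 0 (Fermat). So φ⁻¹(26) = 26^31 mod 41.
Repeated squaring mod 41: 26^1 ≡ 26, 26^2 ≡ 26² = 676 ≡ 20, 26^4 ≡ 20² = 400 ≡ 31, 26^8 ≡ 31² = 961 ≡ 18, 26^16 ≡ 18² = 324 ≡ 37. Since 31 = 16 + 8 + 4 + 2 + 1, 26^31 ≡ 37·18·31·20·26: 37·18 = 666 ≡ 10, then 10·31 = 310 ≡ 23, then 23·20 = 460 ≡ 9, then 9·26 = 234 ≡ 29. So 26^31 ≡ 29 (mod 41).
Hence φ⁻¹(26) = 29.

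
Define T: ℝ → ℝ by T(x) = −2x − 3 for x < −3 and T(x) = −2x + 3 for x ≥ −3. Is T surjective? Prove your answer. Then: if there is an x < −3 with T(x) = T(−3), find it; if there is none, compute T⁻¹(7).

-6

Both pieces are strictly decreasing (slopes −2 and −2), so each is injective on its own interval.
The left piece maps (−∞, −3) onto (3, ∞); the right piece maps [−3, ∞) onto (−∞, 9].
The union (3, ∞) ∪ (−∞, 9] covers ℝ, so T is surjective.
For the follow-up: the images overlap, so an x < −3 with T(x) = T(−3) exists. T(−3) = 9; solving −2x − 3 = 9 for x < −3 gives x = (9 + 3)/(−2) = −6.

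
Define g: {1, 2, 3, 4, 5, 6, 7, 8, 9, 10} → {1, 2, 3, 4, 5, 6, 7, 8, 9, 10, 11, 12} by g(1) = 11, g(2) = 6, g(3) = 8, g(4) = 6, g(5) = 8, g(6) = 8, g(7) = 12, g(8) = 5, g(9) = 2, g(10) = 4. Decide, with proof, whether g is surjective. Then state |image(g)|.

No element maps to 1, so g is not surjective.
The image of g is {2, 4, 5, 6, 8, 11, 12}, which has 7 elements.

7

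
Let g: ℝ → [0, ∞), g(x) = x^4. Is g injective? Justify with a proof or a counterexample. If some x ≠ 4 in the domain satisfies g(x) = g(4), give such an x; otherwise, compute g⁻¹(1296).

-4

g(4) = 256 = (−4)^4 = g(−4) (since 4 is even), with 4 ≠ −4. So g is not injective.
For the follow-up, such an x exists: taking x = −4 ∈ ℝ gives g(−4) = 256 = g(4) with −4 ≠ 4.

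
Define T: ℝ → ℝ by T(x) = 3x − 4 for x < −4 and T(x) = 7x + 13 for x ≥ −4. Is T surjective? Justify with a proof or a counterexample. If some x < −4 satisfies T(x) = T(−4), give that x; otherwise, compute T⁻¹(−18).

Both pieces are strictly increasing (slopes 3 and 7), so each is injective on its own interval.
The left piece maps (−∞, −4) onto (−∞, −16); the right piece maps [−4, ∞) onto [−15, ∞).
The union (−∞, −16) ∪ [−15, ∞) omits the interval between −16 and −15; in particular −16 has no preimage. So T is not surjective.
Because the two images are disjoint, no x < −4 has T(x) = T(−4), so we compute T⁻¹(−18): −18 lies in (−∞, −16), so solve 3x − 4 = −18: x = (−18 + 4)/3 = −14/3.

-14/3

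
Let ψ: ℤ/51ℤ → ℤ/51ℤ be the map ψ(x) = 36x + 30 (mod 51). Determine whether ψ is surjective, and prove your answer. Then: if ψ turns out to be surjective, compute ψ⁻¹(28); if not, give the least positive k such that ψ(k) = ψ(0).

By definition, surjectivity means every element of the codomain has a preimage under ψ.
Since gcd(36, 51) = 3, we have 36x ≡ 0 (mod 3) for all x, so ψ(x) ≡ 0 (mod 3).
But 1 ≢ 0 (mod 3), so 1 ∈ ℤ/51ℤ has no preimage. Hence ψ is not surjective.
Since ψ is not surjective, we find the least positive k with ψ(k) = ψ(0): this means 36k ≡ 0 (mod 51), i.e. 51 ∣ 36k. Since gcd(36, 51) = 3, dividing through by 3 this holds exactly when 17 ∣ 12k, and as gcd(12, 17) = 1, exactly when 17 ∣ k.
The smallest positive such k is 17.

17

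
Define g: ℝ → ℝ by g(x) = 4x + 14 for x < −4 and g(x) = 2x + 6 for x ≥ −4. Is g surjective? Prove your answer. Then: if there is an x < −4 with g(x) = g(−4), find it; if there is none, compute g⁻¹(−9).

-23/4

Both pieces are strictly increasing (slopes 4 and 2), so each is injective on its own interval.
The left piece maps (−∞, −4) onto (−∞, −2); the right piece maps [−4, ∞) onto [−2, ∞).
These images together cover ℝ, so g is surjective.
Because the two images are disjoint, no x < −4 has g(x) = g(−4), so we compute g⁻¹(−9): −9 lies in (−∞, −2), so solve 4x + 14 = −9: x = (−9 − 14)/4 = −23/4.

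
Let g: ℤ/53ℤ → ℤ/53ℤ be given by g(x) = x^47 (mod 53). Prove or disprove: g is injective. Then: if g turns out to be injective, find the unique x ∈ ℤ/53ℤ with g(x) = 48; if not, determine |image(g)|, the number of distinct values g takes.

Since 53 is prime, the nonzero elements of ℤ/53ℤ form a cyclic group of order 52.
As gcd(47, 52) = 1, raising to the 47th power is a bijection on this group: if s^47 ≡ t^47 then (st^{−1})^47 = 1, and the only element of order dividing gcd(47, 52) = 1 is 1, so s = t.
With g(0) = 0 this makes g injective on all of ℤ/53ℤ, hence bijective (finite equal-size domain and codomain). In particular g is injective.
Since g is injective, we find the preimage of 48. The inverse of x ↦ x^47 on (ℤ/53ℤ)^× is x ↦ x^31, because 47·31 = 1457 = 28·52 + 1 ≡ 1 (mod 52) and x^{52} = 1 for x ≠ 0 (Fermat). So g⁻¹(48) = 48^31 mod 53.
Repeated squaring mod 53: 48^1 ≡ 48, 48^2 ≡ 48² = 2304 ≡ 25, 48^4 ≡ 25² = 625 ≡ 42, 48^8 ≡ 42² = 1764 ≡ 15, 48^16 ≡ 15² = 225 ≡ 13. Since 31 = 16 + 8 + 4 + 2 + 1, 48^31 ≡ 13·15·42·25·48: 13·15 = 195 ≡ 36, then 36·42 = 1512 ≡ 28, then 28·25 = 700 ≡ 11, then 11·48 = 528 ≡ 51. So 48^31 ≡ 51 (mod 53).
Hence g⁻¹(48) = 51.

51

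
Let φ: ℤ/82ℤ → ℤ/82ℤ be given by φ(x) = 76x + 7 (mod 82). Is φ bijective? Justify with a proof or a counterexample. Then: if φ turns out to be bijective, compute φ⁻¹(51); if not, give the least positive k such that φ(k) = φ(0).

We have gcd(76, 82) = 2 > 1. Taking a = 0 and b = 41: φ(0) = 7 and φ(41) = 76·41 + 7 = 3123 ≡ 7 (mod 82).
So φ(0) = φ(41) while 0 ≠ 41, so φ is not injective, hence not bijective.
Since φ is not bijective, we find the least positive k with φ(k) = φ(0): this means 76k ≡ 0 (mod 82), i.e. 82 ∣ 76k. Since gcd(76, 82) = 2, dividing through by 2 this holds exactly when 41 ∣ 38k, and as gcd(38, 41) = 1, exactly when 41 ∣ k.
The smallest positive such k is 41.

41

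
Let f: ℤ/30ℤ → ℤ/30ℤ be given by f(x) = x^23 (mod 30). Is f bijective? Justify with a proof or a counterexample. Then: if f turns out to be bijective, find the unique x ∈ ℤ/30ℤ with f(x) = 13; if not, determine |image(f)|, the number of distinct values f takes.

7

Computing x^23 mod 30 for each x (by repeated squaring, reducing mod 30 at every step), the values f(0), f(1), …, f(29) are: 0, 1, 8, 27, 4, 5, 6, 13, 2, 9, 10, 11, 18, 7, 14, 15, 16, 23, 12, 19, 20, 21, 28, 17, 24, 25, 26, 3, 22, 29.
Every element of ℤ/30ℤ appears exactly once in this list, so f is a bijection, and in particular bijective.
Since f is bijective, we read off the preimage of 13 from the same table: f(7) = 13, so f⁻¹(13) = 7.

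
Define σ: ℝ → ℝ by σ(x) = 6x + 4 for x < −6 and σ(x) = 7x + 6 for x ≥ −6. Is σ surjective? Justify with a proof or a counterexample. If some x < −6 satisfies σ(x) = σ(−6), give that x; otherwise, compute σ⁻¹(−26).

-20/3

Both pieces are strictly increasing (slopes 6 and 7), so each is injective on its own interval.
The left piece maps (−∞, −6) onto (−∞, −32); the right piece maps [−6, ∞) onto [−36, ∞).
The union (−∞, −32) ∪ [−36, ∞) covers ℝ, so σ is surjective.
For the follow-up: the images overlap, so an x < −6 with σ(x) = σ(−6) exists. σ(−6) = −36; solving 6x + 4 = −36 for x < −6 gives x = (−36 − 4)/6 = −20/3.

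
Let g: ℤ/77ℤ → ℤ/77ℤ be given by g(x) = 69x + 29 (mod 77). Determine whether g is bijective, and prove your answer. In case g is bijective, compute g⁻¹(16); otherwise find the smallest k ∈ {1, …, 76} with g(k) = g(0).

If g(x_1) = g(x_2), then 69x_1 ≡ 69x_2 (mod 77). Because gcd(69, 77) = 1, we may cancel 69 to get x_1 ≡ x_2 (mod 77).
We now compute 69⁻¹ mod 77 explicitly. Euclid's algorithm: 77 = 1·69 + 8, 69 = 8·8 + 5, 8 = 1·5 + 3, 5 = 1·3 + 2, 3 = 1·2 + 1; back-substituting gives 1 = 48·69 − 43·77, so 69⁻¹ ≡ 48 (mod 77).
For any y ∈ ℤ/77ℤ, x = 48(y − 29) mod 77 satisfies g(x) = 69·48(y − 29) + 29 ≡ y (since 69·48 ≡ 1 mod 77). So every y has a preimage.
So g is bijective.
Since g is bijective, we find g⁻¹(16): we need 69x ≡ 16 − 29 ≡ 64 (mod 77). Using 69⁻¹ = 48: x ≡ 48·64 = 3072 = 39·77 + 69, so x = 69.
Check: g(69) = 69·69 + 29 = 4790 = 62·77 + 16 ≡ 16 (mod 77).

69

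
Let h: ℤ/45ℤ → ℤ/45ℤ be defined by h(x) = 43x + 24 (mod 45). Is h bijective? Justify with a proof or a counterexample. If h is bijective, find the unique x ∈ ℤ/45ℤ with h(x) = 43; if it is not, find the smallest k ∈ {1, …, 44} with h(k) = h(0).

If h(s) = h(t), then 43s ≡ 43t (mod 45). Because gcd(43, 45) = 1, we may cancel 43 to get s ≡ t (mod 45).
We now compute 43⁻¹ mod 45 explicitly. Euclid's algorithm: 45 = 1·43 + 2, 43 = 21·2 + 1; back-substituting gives 1 = 22·43 − 21·45, so 43⁻¹ ≡ 22 (mod 45).
Then y ↦ 22(y − 24) is a two-sided inverse to h, so every y ∈ ℤ/45ℤ has a preimage.
Hence h is bijective.
Since h is bijective, we compute h⁻¹(43): solve 43x + 24 ≡ 43 (mod 45), i.e. 43x ≡ 19 (mod 45).
Multiplying by 43⁻¹ = 22 gives x ≡ 22·19 = 418 = 9·45 + 13 ≡ 13 (mod 45).
Check: h(13) = 43·13 + 24 = 583 = 12·45 + 43 ≡ 43 (mod 45).

13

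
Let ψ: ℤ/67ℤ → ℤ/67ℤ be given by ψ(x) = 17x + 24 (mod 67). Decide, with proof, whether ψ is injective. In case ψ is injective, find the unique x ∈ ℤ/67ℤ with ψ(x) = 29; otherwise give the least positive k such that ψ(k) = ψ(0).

If ψ(x_1) = ψ(x_2), then 17x_1 ≡ 17x_2 (mod 67). Because gcd(17, 67) = 1, we may cancel 17 to get x_1 ≡ x_2 (mod 67).
Therefore ψ is injective.
We now compute 17⁻¹ mod 67 explicitly. Euclid's algorithm: 67 = 3·17 + 16, 17 = 1·16 + 1; back-substituting gives 1 = 4·17 − 1·67, so 17⁻¹ ≡ 4 (mod 67).
Since ψ is injective, we find ψ⁻¹(29): we need 17x ≡ 29 − 24 ≡ 5 (mod 67). Using 17⁻¹ = 4: x ≡ 4·5 = 20, so x = 20.
Check: ψ(20) = 17·20 + 24 = 364 = 5·67 + 29 ≡ 29 (mod 67).

20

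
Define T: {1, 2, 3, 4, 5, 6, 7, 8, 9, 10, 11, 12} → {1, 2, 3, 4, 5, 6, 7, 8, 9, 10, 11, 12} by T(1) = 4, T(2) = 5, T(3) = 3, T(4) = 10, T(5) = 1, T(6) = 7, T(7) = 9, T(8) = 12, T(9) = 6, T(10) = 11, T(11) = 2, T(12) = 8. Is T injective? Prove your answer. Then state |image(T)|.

The values T(1), …, T(12) are 4, 5, 3, 10, 1, 7, 9, 12, 6, 11, 2, 8 — all distinct.
So T(x_1) = T(x_2) only when x_1 = x_2, and T is injective.
The image of T is {1, 2, 3, 4, 5, 6, 7, 8, 9, 10, 11, 12}, which has 12 elements.

12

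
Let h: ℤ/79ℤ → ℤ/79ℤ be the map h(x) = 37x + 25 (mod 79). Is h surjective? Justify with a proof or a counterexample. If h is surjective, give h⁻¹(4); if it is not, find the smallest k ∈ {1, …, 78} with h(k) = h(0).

Since gcd(37, 79) = 1, 37 is invertible modulo 79. Euclid's algorithm: 79 = 2·37 + 5, 37 = 7·5 + 2, 5 = 2·2 + 1; back-substituting gives 1 = 47·37 − 22·79, so 37⁻¹ ≡ 47 (mod 79).
Then y ↦ 47(y − 25) is a two-sided inverse to h, so every y ∈ ℤ/79ℤ has a preimage.
Hence h is surjective.
Since h is surjective, we compute h⁻¹(4): solve 37x + 25 ≡ 4 (mod 79), i.e. 37x ≡ 58 (mod 79).
Multiplying by 37⁻¹ = 47 gives x ≡ 47·58 = 2726 = 34·79 + 40 ≡ 40 (mod 79).
Check: h(40) = 37·40 + 25 = 1505 = 19·79 + 4 ≡ 4 (mod 79).

40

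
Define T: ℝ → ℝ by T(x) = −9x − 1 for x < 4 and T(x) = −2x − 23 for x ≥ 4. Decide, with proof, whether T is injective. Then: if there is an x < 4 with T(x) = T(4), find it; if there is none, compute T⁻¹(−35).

10/3

Both pieces are strictly decreasing (slopes −9 and −2), so each is injective on its own interval.
The left piece maps (−∞, 4) onto (−37, ∞); the right piece maps [4, ∞) onto (−∞, −31].
These images overlap. In particular T(4) = −31 (right piece), and solving −9x − 1 = −31 on the left piece gives x = 10/3 < 4.
So T(10/3) = T(4) with 10/3 ≠ 4, and T is not injective. This x = 10/3 is the requested value below 4.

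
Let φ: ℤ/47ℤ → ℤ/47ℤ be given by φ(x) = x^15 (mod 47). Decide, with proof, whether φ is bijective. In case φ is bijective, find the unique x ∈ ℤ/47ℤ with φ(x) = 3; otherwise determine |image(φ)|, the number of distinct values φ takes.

Since 47 is prime, the nonzero elements of ℤ/47ℤ form a cyclic group of order 46.
As gcd(15, 46) = 1, raising to the 15th power is a bijection on this group: if a^15 ≡ b^15 then (ab^{−1})^15 = 1, and the only element of order dividing gcd(15, 46) = 1 is 1, so a = b.
With φ(0) = 0 this makes φ injective on all of ℤ/47ℤ, hence bijective (finite equal-size domain and codomain). In particular φ is bijective.
Since φ is bijective, we find the preimage of 3. The inverse of x ↦ x^15 on (ℤ/47ℤ)^× is x ↦ x^43, because 15·43 = 645 = 14·46 + 1 ≡ 1 (mod 46) and x^{46} = 1 for x ≠ 0 (Fermat). So φ⁻¹(3) = 3^43 mod 47.
Repeated squaring mod 47: 3^1 ≡ 3, 3^2 ≡ 3² = 9, 3^4 ≡ 9² = 81 ≡ 34, 3^8 ≡ 34² = 1156 ≡ 28, 3^16 ≡ 28² = 784 ≡ 32, 3^32 ≡ 32² = 1024 ≡ 37. Since 43 = 32 + 8 + 2 + 1, 3^43 ≡ 37·28·9·3: 37·28 = 1036 ≡ 2, then 2·9 = 18, then 18·3 = 54 ≡ 7. So 3^43 ≡ 7 (mod 47).
Hence φ⁻¹(3) = 7.

7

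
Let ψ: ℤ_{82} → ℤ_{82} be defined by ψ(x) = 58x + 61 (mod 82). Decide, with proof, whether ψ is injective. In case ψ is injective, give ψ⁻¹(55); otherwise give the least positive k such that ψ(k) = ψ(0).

41

By definition, ψ is injective when ψ(a) = ψ(b) forces a = b.
We have gcd(58, 82) = 2 > 1. Taking a = 0 and b = 41: ψ(0) = 61 and ψ(41) = 58·41 + 61 = 2439 ≡ 61 (mod 82).
So ψ(0) = ψ(41) while 0 ≠ 41, so ψ is not injective.
Since ψ is not injective, we find the least positive k with ψ(k) = ψ(0): this means 58k ≡ 0 (mod 82), i.e. 82 ∣ 58k. Since gcd(58, 82) = 2, dividing through by 2 this holds exactly when 41 ∣ 29k, and as gcd(29, 41) = 1, exactly when 41 ∣ k.
The smallest positive such k is 41.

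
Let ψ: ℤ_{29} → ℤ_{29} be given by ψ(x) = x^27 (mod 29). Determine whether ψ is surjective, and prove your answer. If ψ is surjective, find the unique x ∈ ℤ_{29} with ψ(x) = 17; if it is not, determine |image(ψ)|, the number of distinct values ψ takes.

12

Since 29 is prime, the nonzero elements of ℤ_{29} form a cyclic group of order 28.
As gcd(27, 28) = 1, raising to the 27th power is a bijection on this group: if a^27 ≡ b^27 then (ab^{−1})^27 = 1, and the only element of order dividing gcd(27, 28) = 1 is 1, so a = b.
With ψ(0) = 0 this makes ψ injective on all of ℤ_{29}, hence bijective (finite equal-size domain and codomain). In particular ψ is surjective.
Since ψ is surjective, we find the preimage of 17. The inverse of x ↦ x^27 on (ℤ_{29})^× is x ↦ x^27, because 27·27 = 729 = 26·28 + 1 ≡ 1 (mod 28) and x^{28} = 1 for x ≠ 0 (Fermat). So ψ⁻¹(17) = 17^27 mod 29.
Repeated squaring mod 29: 17^1 ≡ 17, 17^2 ≡ 17² = 289 ≡ 28, 17^4 ≡ 28² = 784 ≡ 1, 17^8 ≡ 1² = 1, 17^16 ≡ 1² = 1. Since 27 = 16 + 8 + 2 + 1, 17^27 ≡ 1·1·28·17: 1·1 = 1, then 1·28 = 28, then 28·17 = 476 ≡ 12. So 17^27 ≡ 12 (mod 29).
Hence ψ⁻¹(17) = 12.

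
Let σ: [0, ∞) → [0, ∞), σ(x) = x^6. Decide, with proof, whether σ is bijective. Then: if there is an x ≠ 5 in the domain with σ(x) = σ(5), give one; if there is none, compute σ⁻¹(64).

On [0, ∞), x ↦ x^6 is strictly increasing (injective) and for any y ∈ [0, ∞) the 6th root y^{1/6} lies in [0, ∞) (surjective). So σ is bijective.
Since x ↦ x^6 is strictly increasing on [0, ∞), it is injective there, so no x ≠ 5 in the domain has σ(x) = σ(5). We therefore compute σ⁻¹(64) = 64^{1/6} = 2 (indeed 2^6 = 64).

2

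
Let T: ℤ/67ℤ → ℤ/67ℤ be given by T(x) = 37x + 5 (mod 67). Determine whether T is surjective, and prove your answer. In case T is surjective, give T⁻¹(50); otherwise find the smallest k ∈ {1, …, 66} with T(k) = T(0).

Recall that surjectivity means every element of the codomain has a preimage under T.
Since gcd(37, 67) = 1, 37 is invertible modulo 67. Euclid's algorithm: 67 = 1·37 + 30, 37 = 1·30 + 7, 30 = 4·7 + 2, 7 = 3·2 + 1; back-substituting gives 1 = 29·37 − 16·67, so 37⁻¹ ≡ 29 (mod 67).
For any y ∈ ℤ/67ℤ, x = 29(y − 5) mod 67 satisfies T(x) = 37·29(y − 5) + 5 ≡ y (since 37·29 ≡ 1 mod 67). So every y has a preimage.
Hence T is surjective.
Since T is surjective, we find T⁻¹(50): we need 37x ≡ 50 − 5 ≡ 45 (mod 67). Using 37⁻¹ = 29: x ≡ 29·45 = 1305 = 19·67 + 32, so x = 32.
Check: T(32) = 37·32 + 5 = 1189 = 17·67 + 50 ≡ 50 (mod 67).

32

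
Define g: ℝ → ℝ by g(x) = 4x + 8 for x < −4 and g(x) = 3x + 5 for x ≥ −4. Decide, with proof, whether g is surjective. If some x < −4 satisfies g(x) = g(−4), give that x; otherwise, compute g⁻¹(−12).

-5

Both pieces are strictly increasing (slopes 4 and 3), so each is injective on its own interval.
The left piece maps (−∞, −4) onto (−∞, −8); the right piece maps [−4, ∞) onto [−7, ∞).
The union (−∞, −8) ∪ [−7, ∞) omits the interval between −8 and −7; in particular −8 has no preimage. So g is not surjective.
Because the two images are disjoint, no x < −4 has g(x) = g(−4), so we compute g⁻¹(−12): −12 lies in (−∞, −8), so solve 4x + 8 = −12: x = (−12 − 8)/4 = −5.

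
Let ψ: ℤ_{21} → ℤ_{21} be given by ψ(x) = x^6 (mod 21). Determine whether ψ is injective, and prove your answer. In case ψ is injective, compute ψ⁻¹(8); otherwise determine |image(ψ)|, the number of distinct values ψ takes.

ψ(1) = 1^6 = 1.
ψ(2): Repeated squaring mod 21: 2^1 ≡ 2, 2^2 ≡ 2² = 4, 2^4 ≡ 4² = 16. Since 6 = 4 + 2, 2^6 ≡ 16·4: 16·4 = 64 ≡ 1. So 2^6 ≡ 1 (mod 21).
So ψ(1) = ψ(2) = 1 while 1 ≠ 2, so ψ is not injective.
Since ψ is not injective, we determine |image(ψ)|. Computing x^6 mod 21 for each x (by repeated squaring, reducing mod 21 at every step), the values ψ(0), ψ(1), …, ψ(20) are: 0, 1, 1, 15, 1, 1, 15, 7, 1, 15, 1, 1, 15, 1, 7, 15, 1, 1, 15, 1, 1.
The distinct values are {0, 1, 7, 15}; there are 4 of them.

4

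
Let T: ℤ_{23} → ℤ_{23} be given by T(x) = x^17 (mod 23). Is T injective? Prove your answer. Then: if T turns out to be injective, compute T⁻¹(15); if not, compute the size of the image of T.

5

Since 23 is prime, the nonzero elements of ℤ_{23} form a cyclic group of order 22.
As gcd(17, 22) = 1, raising to the 17th power is a bijection on this group: if x_1^17 ≡ x_2^17 then (x_1x_2^{−1})^17 = 1, and the only element of order dividing gcd(17, 22) = 1 is 1, so x_1 = x_2.
With T(0) = 0 this makes T injective on all of ℤ_{23}, hence bijective (finite equal-size domain and codomain). In particular T is injective.
Since T is injective, we find the preimage of 15. The inverse of x ↦ x^17 on (ℤ_{23})^× is x ↦ x^13, because 17·13 = 221 = 10·22 + 1 ≡ 1 (mod 22) and x^{22} = 1 for x ≠ 0 (Fermat). So T⁻¹(15) = 15^13 mod 23.
Repeated squaring mod 23: 15^1 ≡ 15, 15^2 ≡ 15² = 225 ≡ 18, 15^4 ≡ 18² = 324 ≡ 2, 15^8 ≡ 2² = 4. Since 13 = 8 + 4 + 1, 15^13 ≡ 4·2·15: 4·2 = 8, then 8·15 = 120 ≡ 5. So 15^13 ≡ 5 (mod 23).
Hence T⁻¹(15) = 5.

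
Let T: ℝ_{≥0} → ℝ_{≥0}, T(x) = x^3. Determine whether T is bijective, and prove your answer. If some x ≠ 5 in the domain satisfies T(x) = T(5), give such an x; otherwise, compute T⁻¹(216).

6

On ℝ_{≥0}, x ↦ x^3 is strictly increasing (injective) and for any y ∈ ℝ_{≥0} the 3rd root y^{1/3} lies in ℝ_{≥0} (surjective). So T is bijective.
Since x ↦ x^3 is strictly increasing on ℝ_{≥0}, it is injective there, so no x ≠ 5 in the domain has T(x) = T(5). We therefore compute T⁻¹(216) = 216^{1/3} = 6 (indeed 6^3 = 216).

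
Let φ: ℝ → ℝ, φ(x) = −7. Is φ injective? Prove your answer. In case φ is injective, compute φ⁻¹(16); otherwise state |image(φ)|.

1

Recall that injectivity means: for all u, v in the domain, φ(u) = φ(v) implies u = v.
φ(0) = −7 = φ(1) with 0 ≠ 1, so φ is not injective.
Since φ is not injective, we state |image(φ)|: the image of φ is {−7}, which has 1 element.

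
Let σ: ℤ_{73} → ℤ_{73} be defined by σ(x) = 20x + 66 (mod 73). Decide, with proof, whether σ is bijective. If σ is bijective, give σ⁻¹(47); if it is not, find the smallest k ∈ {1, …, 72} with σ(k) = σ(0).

Suppose σ(s) = σ(t) in ℤ_{73}. Then 20s + 66 ≡ 20t + 66 (mod 73), hence 20(s − t) ≡ 0 (mod 73).
Since gcd(20, 73) = 1, 20 is invertible modulo 73, so s − t ≡ 0 (mod 73), i.e. s = t.
We now compute 20⁻¹ mod 73 explicitly. Euclid's algorithm: 73 = 3·20 + 13, 20 = 1·13 + 7, 13 = 1·7 + 6, 7 = 1·6 + 1; back-substituting gives 1 = 11·20 − 3·73, so 20⁻¹ ≡ 11 (mod 73).
Then y ↦ 11(y − 66) is a two-sided inverse to σ, so every y ∈ ℤ_{73} has a preimage.
So σ is bijective.
Since σ is bijective, we find σ⁻¹(47): we need 20x ≡ 47 − 66 ≡ 54 (mod 73). Using 20⁻¹ = 11: x ≡ 11·54 = 594 = 8·73 + 10, so x = 10.
Check: σ(10) = 20·10 + 66 = 266 = 3·73 + 47 ≡ 47 (mod 73).

10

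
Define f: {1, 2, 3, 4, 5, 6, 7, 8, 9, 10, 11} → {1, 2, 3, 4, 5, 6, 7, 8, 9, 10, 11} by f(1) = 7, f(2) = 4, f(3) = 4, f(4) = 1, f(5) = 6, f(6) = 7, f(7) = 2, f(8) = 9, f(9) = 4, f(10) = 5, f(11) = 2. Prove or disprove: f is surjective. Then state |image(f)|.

7

No element maps to 3, so f is not surjective.
The image of f is {1, 2, 4, 5, 6, 7, 9}, which has 7 elements.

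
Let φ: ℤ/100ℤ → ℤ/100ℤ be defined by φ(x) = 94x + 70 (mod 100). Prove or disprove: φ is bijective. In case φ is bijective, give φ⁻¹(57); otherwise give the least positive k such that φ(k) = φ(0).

We have gcd(94, 100) = 2 > 1. Taking s = 0 and t = 50: φ(0) = 70 and φ(50) = 94·50 + 70 = 4770 ≡ 70 (mod 100).
So φ(0) = φ(50) while 0 ≠ 50, hence φ is not injective, hence not bijective.
Since φ is not bijective, we find the least positive k with φ(k) = φ(0): this means 94k ≡ 0 (mod 100), i.e. 100 ∣ 94k. Since gcd(94, 100) = 2, dividing through by 2 this holds exactly when 50 ∣ 47k, and as gcd(47, 50) = 1, exactly when 50 ∣ k.
The smallest positive such k is 50.

50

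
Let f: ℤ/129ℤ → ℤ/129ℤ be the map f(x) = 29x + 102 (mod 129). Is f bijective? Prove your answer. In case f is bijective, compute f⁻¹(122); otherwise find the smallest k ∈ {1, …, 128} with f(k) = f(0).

If f(a) = f(b), then 29a ≡ 29b (mod 129). Because gcd(29, 129) = 1, we may cancel 29 to get a ≡ b (mod 129).
We now compute 29⁻¹ mod 129 explicitly. Euclid's algorithm: 129 = 4·29 + 13, 29 = 2·13 + 3, 13 = 4·3 + 1; back-substituting gives 1 = 89·29 − 20·129, so 29⁻¹ ≡ 89 (mod 129).
For any y ∈ ℤ/129ℤ, x = 89(y − 102) mod 129 satisfies f(x) = 29·89(y − 102) + 102 ≡ y (since 29·89 ≡ 1 mod 129). So every y has a preimage.
So f is bijective.
Since f is bijective, we compute f⁻¹(122): solve 29x + 102 ≡ 122 (mod 129), i.e. 29x ≡ 20 (mod 129).
Multiplying by 29⁻¹ = 89 gives x ≡ 89·20 = 1780 = 13·129 + 103 ≡ 103 (mod 129).
Check: f(103) = 29·103 + 102 = 3089 = 23·129 + 122 ≡ 122 (mod 129).

103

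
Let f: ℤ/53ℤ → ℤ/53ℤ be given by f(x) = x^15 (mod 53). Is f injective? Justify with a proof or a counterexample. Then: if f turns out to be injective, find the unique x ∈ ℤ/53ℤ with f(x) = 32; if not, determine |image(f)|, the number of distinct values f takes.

18

Since 53 is prime, the nonzero elements of ℤ/53ℤ form a cyclic group of order 52.
As gcd(15, 52) = 1, raising to the 15th power is a bijection on this group: if x_1^15 ≡ x_2^15 then (x_1x_2^{−1})^15 = 1, and the only element of order dividing gcd(15, 52) = 1 is 1, so x_1 = x_2.
With f(0) = 0 this makes f injective on all of ℤ/53ℤ, hence bijective (finite equal-size domain and codomain). In particular f is injective.
Since f is injective, we find the preimage of 32. The inverse of x ↦ x^15 on (ℤ/53ℤ)^× is x ↦ x^7, because 15·7 = 105 = 2·52 + 1 ≡ 1 (mod 52) and x^{52} = 1 for x ≠ 0 (Fermat). So f⁻¹(32) = 32^7 mod 53.
Repeated squaring mod 53: 32^1 ≡ 32, 32^2 ≡ 32² = 1024 ≡ 17, 32^4 ≡ 17² = 289 ≡ 24. Since 7 = 4 + 2 + 1, 32^7 ≡ 24·17·32: 24·17 = 408 ≡ 37, then 37·32 = 1184 ≡ 18. So 32^7 ≡ 18 (mod 53).
Hence f⁻¹(32) = 18.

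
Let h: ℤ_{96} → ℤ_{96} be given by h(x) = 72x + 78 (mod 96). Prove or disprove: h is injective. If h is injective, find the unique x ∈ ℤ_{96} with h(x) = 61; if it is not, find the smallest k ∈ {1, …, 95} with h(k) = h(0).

4

We have gcd(72, 96) = 24 > 1. Taking x_1 = 0 and x_2 = 4: h(0) = 78 and h(4) = 72·4 + 78 = 366 ≡ 78 (mod 96).
So h(0) = h(4) while 0 ≠ 4, thus h is not injective.
Since h is not injective, we find the least positive k with h(k) = h(0): this means 72k ≡ 0 (mod 96), i.e. 96 ∣ 72k. Since gcd(72, 96) = 24, dividing through by 24 this holds exactly when 4 ∣ 3k, and as gcd(3, 4) = 1, exactly when 4 ∣ k.
The smallest positive such k is 4.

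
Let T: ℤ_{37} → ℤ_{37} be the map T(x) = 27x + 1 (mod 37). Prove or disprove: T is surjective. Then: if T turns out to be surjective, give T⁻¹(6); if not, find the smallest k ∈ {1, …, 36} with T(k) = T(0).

Recall: surjectivity means every element of the codomain has a preimage under T.
Since gcd(27, 37) = 1, 27 is invertible modulo 37. Euclid's algorithm: 37 = 1·27 + 10, 27 = 2·10 + 7, 10 = 1·7 + 3, 7 = 2·3 + 1; back-substituting gives 1 = 11·27 − 8·37, so 27⁻¹ ≡ 11 (mod 37).
For any y ∈ ℤ_{37}, x = 11(y − 1) mod 37 satisfies T(x) = 27·11(y − 1) + 1 ≡ y (since 27·11 ≡ 1 mod 37). So every y has a preimage.
So T is surjective.
Since T is surjective, we find T⁻¹(6): we need 27x ≡ 6 − 1 ≡ 5 (mod 37). Using 27⁻¹ = 11: x ≡ 11·5 = 55 = 1·37 + 18, so x = 18.
Check: T(18) = 27·18 + 1 = 487 = 13·37 + 6 ≡ 6 (mod 37).

18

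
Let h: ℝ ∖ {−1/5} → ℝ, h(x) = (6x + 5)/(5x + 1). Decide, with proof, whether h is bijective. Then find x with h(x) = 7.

-2/29

If h(x) = 6/5, cross-multiplying gives 5(6x + 5) = 6(5x + 1), which simplifies to 25 = 6 — false.  So 6/5 has no preimage and h is not surjective.
Hence h is not bijective.
Solving h(x) = 7: cross-multiplying gives 6x + 5 = 7(5x + 1), which rearranges to −29x = 2, so x = −2/29.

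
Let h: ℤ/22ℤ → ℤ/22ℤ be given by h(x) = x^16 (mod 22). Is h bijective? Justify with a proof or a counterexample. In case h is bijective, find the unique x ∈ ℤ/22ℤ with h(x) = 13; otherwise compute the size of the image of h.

h(10): Repeated squaring mod 22: 10^1 ≡ 10, 10^2 ≡ 10² = 100 ≡ 12, 10^4 ≡ 12² = 144 ≡ 12, 10^8 ≡ 12² = 144 ≡ 12, 10^16 ≡ 12² = 144 ≡ 12. So 10^16 ≡ 12 (mod 22).
h(12): Repeated squaring mod 22: 12^1 ≡ 12, 12^2 ≡ 12² = 144 ≡ 12, 12^4 ≡ 12² = 144 ≡ 12, 12^8 ≡ 12² = 144 ≡ 12, 12^16 ≡ 12² = 144 ≡ 12. So 12^16 ≡ 12 (mod 22).
So h(10) = h(12) = 12 while 10 ≠ 12, therefore h is not injective, hence not bijective.
Since h is not bijective, we determine |image(h)|. Computing x^16 mod 22 for each x (by repeated squaring, reducing mod 22 at every step), the values h(0), h(1), …, h(21) are: 0, 1, 20, 3, 4, 5, 16, 15, 14, 9, 12, 11, 12, 9, 14, 15, 16, 5, 4, 3, 20, 1.
The distinct values are {0, 1, 3, 4, 5, 9, 11, 12, 14, 15, 16, 20}; there are 12 of them.

12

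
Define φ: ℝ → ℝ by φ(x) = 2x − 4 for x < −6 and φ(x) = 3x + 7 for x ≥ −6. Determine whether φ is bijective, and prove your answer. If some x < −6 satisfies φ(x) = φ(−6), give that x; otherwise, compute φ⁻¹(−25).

Both pieces are strictly increasing (slopes 2 and 3), so each is injective on its own interval.
The left piece maps (−∞, −6) onto (−∞, −16); the right piece maps [−6, ∞) onto [−11, ∞).
The images leave a gap (−16 has no preimage), so φ is not surjective, hence not bijective.
Because the two images are disjoint, no x < −6 has φ(x) = φ(−6), so we compute φ⁻¹(−25): −25 lies in (−∞, −16), so solve 2x − 4 = −25: x = (−25 + 4)/2 = −21/2.

-21/2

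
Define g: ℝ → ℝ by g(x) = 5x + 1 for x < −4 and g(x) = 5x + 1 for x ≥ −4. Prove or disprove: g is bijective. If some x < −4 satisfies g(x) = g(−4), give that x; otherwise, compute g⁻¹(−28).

Both pieces are strictly increasing (slopes 5 and 5), so each is injective on its own interval.
The left piece maps (−∞, −4) onto (−∞, −19); the right piece maps [−4, ∞) onto [−19, ∞).
Since −19 = −19, the images partition ℝ: g is injective and surjective, hence bijective.
Because the two images are disjoint, no x < −4 has g(x) = g(−4), so we compute g⁻¹(−28): −28 lies in (−∞, −19), so solve 5x + 1 = −28: x = (−28 − 1)/5 = −29/5.

-29/5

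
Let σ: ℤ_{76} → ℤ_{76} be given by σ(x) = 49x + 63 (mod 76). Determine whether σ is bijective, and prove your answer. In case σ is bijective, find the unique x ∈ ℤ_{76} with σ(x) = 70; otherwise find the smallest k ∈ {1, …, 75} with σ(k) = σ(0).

Recall: σ is injective when σ(x_1) = σ(x_2) forces x_1 = x_2.
Suppose σ(x_1) = σ(x_2) in ℤ_{76}. Then 49x_1 + 63 ≡ 49x_2 + 63 (mod 76), so 49(x_1 − x_2) ≡ 0 (mod 76).
Since gcd(49, 76) = 1, 49 is invertible modulo 76, so x_1 − x_2 ≡ 0 (mod 76), i.e. x_1 = x_2.
We now compute 49⁻¹ mod 76 explicitly. Euclid's algorithm: 76 = 1·49 + 27, 49 = 1·27 + 22, 27 = 1·22 + 5, 22 = 4·5 + 2, 5 = 2·2 + 1; back-substituting gives 1 = 45·49 − 29·76, so 49⁻¹ ≡ 45 (mod 76).
For any y ∈ ℤ_{76}, x = 45(y − 63) mod 76 satisfies σ(x) = 49·45(y − 63) + 63 ≡ y (since 49·45 ≡ 1 mod 76). So every y has a preimage.
So σ is bijective.
Since σ is bijective, we find σ⁻¹(70): we need 49x ≡ 70 − 63 ≡ 7 (mod 76). Using 49⁻¹ = 45: x ≡ 45·7 = 315 = 4·76 + 11, so x = 11.
Check: σ(11) = 49·11 + 63 = 602 = 7·76 + 70 ≡ 70 (mod 76).

11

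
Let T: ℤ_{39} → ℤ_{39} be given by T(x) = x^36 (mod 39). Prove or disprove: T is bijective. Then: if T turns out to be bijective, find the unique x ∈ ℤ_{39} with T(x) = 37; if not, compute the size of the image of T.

T(1) = 1^36 = 1.
T(2): Repeated squaring mod 39: 2^1 ≡ 2, 2^2 ≡ 2² = 4, 2^4 ≡ 4² = 16, 2^8 ≡ 16² = 256 ≡ 22, 2^16 ≡ 22² = 484 ≡ 16, 2^32 ≡ 16² = 256 ≡ 22. Since 36 = 32 + 4, 2^36 ≡ 22·16: 22·16 = 352 ≡ 1. So 2^36 ≡ 1 (mod 39).
So T(1) = T(2) = 1 while 1 ≠ 2, so T is not injective, hence not bijective.
Since T is not bijective, we determine |image(T)|. Computing x^36 mod 39 for each x (by repeated squaring, reducing mod 39 at every step), the values T(0), T(1), …, T(38) are: 0, 1, 1, 27, 1, 1, 27, 1, 1, 27, 1, 1, 27, 13, 1, 27, 1, 1, 27, 1, 1, 27, 1, 1, 27, 1, 13, 27, 1, 1, 27, 1, 1, 27, 1, 1, 27, 1, 1.
The distinct values are {0, 1, 13, 27}; there are 4 of them.

4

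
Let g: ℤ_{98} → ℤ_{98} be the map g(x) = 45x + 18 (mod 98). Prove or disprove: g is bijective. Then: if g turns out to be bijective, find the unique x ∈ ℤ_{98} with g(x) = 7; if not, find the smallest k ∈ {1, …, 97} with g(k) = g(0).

15

Recall that injectivity means: for all s, t in the domain, g(s) = g(t) implies s = t.
If g(s) = g(t), then 45s ≡ 45t (mod 98). Because gcd(45, 98) = 1, we may cancel 45 to get s ≡ t (mod 98).
We now compute 45⁻¹ mod 98 explicitly. Euclid's algorithm: 98 = 2·45 + 8, 45 = 5·8 + 5, 8 = 1·5 + 3, 5 = 1·3 + 2, 3 = 1·2 + 1; back-substituting gives 1 = 61·45 − 28·98, so 45⁻¹ ≡ 61 (mod 98).
For any y ∈ ℤ_{98}, x = 61(y − 18) mod 98 satisfies g(x) = 45·61(y − 18) + 18 ≡ y (since 45·61 ≡ 1 mod 98). So every y has a preimage.
Thus g is bijective.
Since g is bijective, we compute g⁻¹(7): solve 45x + 18 ≡ 7 (mod 98), i.e. 45x ≡ 87 (mod 98).
Multiplying by 45⁻¹ = 61 gives x ≡ 61·87 = 5307 = 54·98 + 15 ≡ 15 (mod 98).
Check: g(15) = 45·15 + 18 = 693 = 7·98 + 7 ≡ 7 (mod 98).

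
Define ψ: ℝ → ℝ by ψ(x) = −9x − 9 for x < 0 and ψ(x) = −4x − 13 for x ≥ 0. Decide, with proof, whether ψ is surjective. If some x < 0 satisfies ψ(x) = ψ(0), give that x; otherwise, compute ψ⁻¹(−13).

Both pieces are strictly decreasing (slopes −9 and −4), so each is injective on its own interval.
The left piece maps (−∞, 0) onto (−9, ∞); the right piece maps [0, ∞) onto (−∞, −13].
The union (−9, ∞) ∪ (−∞, −13] omits the interval between −9 and −13; in particular −9 has no preimage. So ψ is not surjective.
Because the two images are disjoint, no x < 0 has ψ(x) = ψ(0), so we compute ψ⁻¹(−13): −13 lies in (−∞, −13], so solve −4x − 13 = −13: x = (−13 + 13)/(−4) = 0.

0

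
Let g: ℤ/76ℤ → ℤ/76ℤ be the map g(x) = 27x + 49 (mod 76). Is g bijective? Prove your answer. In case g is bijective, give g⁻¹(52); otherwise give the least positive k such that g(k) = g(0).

17

If g(x_1) = g(x_2), then 27x_1 ≡ 27x_2 (mod 76). Because gcd(27, 76) = 1, we may cancel 27 to get x_1 ≡ x_2 (mod 76).
We now compute 27⁻¹ mod 76 explicitly. Euclid's algorithm: 76 = 2·27 + 22, 27 = 1·22 + 5, 22 = 4·5 + 2, 5 = 2·2 + 1; back-substituting gives 1 = 31·27 − 11·76, so 27⁻¹ ≡ 31 (mod 76).
Then y ↦ 31(y − 49) is a two-sided inverse to g, so every y ∈ ℤ/76ℤ has a preimage.
Thus g is bijective.
Since g is bijective, we compute g⁻¹(52): solve 27x + 49 ≡ 52 (mod 76), i.e. 27x ≡ 3 (mod 76).
Multiplying by 27⁻¹ = 31 gives x ≡ 31·3 = 93 = 1·76 + 17 ≡ 17 (mod 76).
Check: g(17) = 27·17 + 49 = 508 = 6·76 + 52 ≡ 52 (mod 76).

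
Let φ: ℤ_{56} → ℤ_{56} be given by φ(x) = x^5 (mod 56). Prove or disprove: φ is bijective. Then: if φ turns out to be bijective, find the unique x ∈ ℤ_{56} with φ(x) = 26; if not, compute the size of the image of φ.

35

φ(0) = 0^5 = 0.
φ(14): Repeated squaring mod 56: 14^1 ≡ 14, 14^2 ≡ 14² = 196 ≡ 28, 14^4 ≡ 28² = 784 ≡ 0. Since 5 = 4 + 1, 14^5 ≡ 0·14: 0·14 = 0. So 14^5 ≡ 0 (mod 56).
So φ(0) = φ(14) = 0 while 0 ≠ 14, therefore φ is not injective, hence not bijective.
Since φ is not bijective, we determine |image(φ)|. Computing x^5 mod 56 for each x (by repeated squaring, reducing mod 56 at every step), the values φ(0), φ(1), …, φ(55) are: 0, 1, 32, 19, 16, 45, 48, 7, 8, 25, 40, 51, 24, 13, 0, 15, 32, 33, 16, 3, 48, 21, 8, 39, 40, 9, 24, 27, 0, 29, 32, 47, 16, 17, 48, 35, 8, 53, 40, 23, 24, 41, 0, 43, 32, 5, 16, 31, 48, 49, 8, 11, 40, 37, 24, 55.
The distinct values are {0, 1, 3, 5, 7, 8, 9, 11, 13, 15, 16, 17, 19, 21, 23, 24, 25, 27, 29, 31, 32, 33, 35, 37, 39, 40, 41, 43, 45, 47, 48, 49, 51, 53, 55}; there are 35 of them.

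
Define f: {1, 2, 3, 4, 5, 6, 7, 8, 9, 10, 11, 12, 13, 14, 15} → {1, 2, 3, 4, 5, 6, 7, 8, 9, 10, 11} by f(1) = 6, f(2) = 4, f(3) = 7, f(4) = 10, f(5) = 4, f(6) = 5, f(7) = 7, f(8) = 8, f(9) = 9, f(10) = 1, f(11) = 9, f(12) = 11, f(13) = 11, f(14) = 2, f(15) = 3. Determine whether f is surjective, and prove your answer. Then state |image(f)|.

11

Every element of the codomain has a preimage: 1 = f(10), 2 = f(14), 3 = f(15), 4 = f(2), 5 = f(6), 6 = f(1), 7 = f(3), 8 = f(8), 9 = f(9), 10 = f(4), 11 = f(12).
Thus f is surjective.
The image of f is {1, 2, 3, 4, 5, 6, 7, 8, 9, 10, 11}, which has 11 elements.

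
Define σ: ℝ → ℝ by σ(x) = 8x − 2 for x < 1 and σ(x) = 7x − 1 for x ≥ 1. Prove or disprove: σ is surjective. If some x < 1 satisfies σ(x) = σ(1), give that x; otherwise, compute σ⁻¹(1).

Both pieces are strictly increasing (slopes 8 and 7), so each is injective on its own interval.
The left piece maps (−∞, 1) onto (−∞, 6); the right piece maps [1, ∞) onto [6, ∞).
These images together cover ℝ, so σ is surjective.
Because the two images are disjoint, no x < 1 has σ(x) = σ(1), so we compute σ⁻¹(1): 1 lies in (−∞, 6), so solve 8x − 2 = 1: x = (1 + 2)/8 = 3/8.

3/8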